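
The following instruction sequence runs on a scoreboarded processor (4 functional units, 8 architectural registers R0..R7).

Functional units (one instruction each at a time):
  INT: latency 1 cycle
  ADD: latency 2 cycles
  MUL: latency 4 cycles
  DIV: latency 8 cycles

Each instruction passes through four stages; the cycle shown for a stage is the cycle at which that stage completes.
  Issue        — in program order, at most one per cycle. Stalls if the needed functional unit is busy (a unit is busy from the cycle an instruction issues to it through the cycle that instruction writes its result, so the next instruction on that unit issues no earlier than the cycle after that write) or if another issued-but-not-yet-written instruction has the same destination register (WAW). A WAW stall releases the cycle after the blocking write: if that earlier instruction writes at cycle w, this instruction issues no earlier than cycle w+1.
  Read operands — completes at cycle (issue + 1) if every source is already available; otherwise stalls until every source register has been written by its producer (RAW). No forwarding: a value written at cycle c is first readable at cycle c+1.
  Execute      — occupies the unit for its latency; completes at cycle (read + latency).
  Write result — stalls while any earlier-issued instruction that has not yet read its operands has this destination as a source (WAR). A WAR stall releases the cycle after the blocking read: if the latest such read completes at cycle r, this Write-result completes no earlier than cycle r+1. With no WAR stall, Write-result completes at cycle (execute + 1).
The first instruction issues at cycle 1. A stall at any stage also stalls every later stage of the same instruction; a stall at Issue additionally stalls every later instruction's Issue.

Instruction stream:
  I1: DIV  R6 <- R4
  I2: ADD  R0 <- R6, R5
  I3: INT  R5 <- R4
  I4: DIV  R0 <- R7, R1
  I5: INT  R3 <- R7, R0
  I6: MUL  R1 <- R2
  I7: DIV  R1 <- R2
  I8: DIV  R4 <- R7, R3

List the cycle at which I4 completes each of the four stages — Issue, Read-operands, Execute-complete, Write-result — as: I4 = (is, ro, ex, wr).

I4 = (16, 17, 25, 26)

[1] I1 issues→DIV
[2] I1 reads | I2 issues→ADD
[3] I3 issues→INT
[4] I3 reads
[5] I3 exec-done
[10] I1 exec-done
[11] I1 writes R6
[12] I2 reads
[13] I3 writes R5
[14] I2 exec-done
[15] I2 writes R0
[16] I4 issues→DIV
[17] I4 reads | I5 issues→INT
[18] I6 issues→MUL
[19] I6 reads
[23] I6 exec-done
[24] I6 writes R1
[25] I4 exec-done
[26] I4 writes R0
[27] I5 reads | I7 issues→DIV
[28] I5 exec-done | I7 reads
[29] I5 writes R3
[36] I7 exec-done
[37] I7 writes R1
[38] I8 issues→DIV
[39] I8 reads
[47] I8 exec-done
[48] I8 writes R4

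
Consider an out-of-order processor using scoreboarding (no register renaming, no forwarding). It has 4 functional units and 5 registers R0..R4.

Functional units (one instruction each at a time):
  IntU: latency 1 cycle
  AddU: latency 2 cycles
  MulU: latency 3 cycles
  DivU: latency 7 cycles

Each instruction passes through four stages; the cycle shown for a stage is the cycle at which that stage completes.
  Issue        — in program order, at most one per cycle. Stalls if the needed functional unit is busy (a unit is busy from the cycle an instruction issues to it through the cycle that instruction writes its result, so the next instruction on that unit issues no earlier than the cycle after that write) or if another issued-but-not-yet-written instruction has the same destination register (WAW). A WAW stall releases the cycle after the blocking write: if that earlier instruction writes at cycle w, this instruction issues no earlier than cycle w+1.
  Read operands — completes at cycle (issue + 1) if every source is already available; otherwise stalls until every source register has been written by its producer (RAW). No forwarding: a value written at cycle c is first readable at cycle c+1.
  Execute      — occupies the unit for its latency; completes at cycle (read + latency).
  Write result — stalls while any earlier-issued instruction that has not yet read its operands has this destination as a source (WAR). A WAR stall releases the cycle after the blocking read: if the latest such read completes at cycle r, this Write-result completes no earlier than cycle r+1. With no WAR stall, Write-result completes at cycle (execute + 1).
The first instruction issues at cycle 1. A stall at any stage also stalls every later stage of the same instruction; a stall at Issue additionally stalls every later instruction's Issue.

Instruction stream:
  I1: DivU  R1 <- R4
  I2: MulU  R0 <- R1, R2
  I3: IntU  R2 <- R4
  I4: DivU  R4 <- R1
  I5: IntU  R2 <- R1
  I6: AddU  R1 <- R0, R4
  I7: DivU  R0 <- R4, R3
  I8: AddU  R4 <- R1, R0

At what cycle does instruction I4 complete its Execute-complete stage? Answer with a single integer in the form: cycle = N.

I1: IS=1 RO=2 EX=9 WR=10
I2: IS=2 RO=11 EX=14 WR=15  [RAW R1: wait I1 write@10]
I3: IS=3 RO=4 EX=5 WR=12  [WAR R2: wait I2 read@11]
I4: IS=11 RO=12 EX=19 WR=20  [struct: DivU busy until I1 writes@10]
I5: IS=13 RO=14 EX=15 WR=16  [struct: IntU busy until I3 writes@12]
I6: IS=14 RO=21 EX=23 WR=24  [RAW R4: wait I4 write@20]
I7: IS=21 RO=22 EX=29 WR=30  [struct: DivU busy until I4 writes@20]
I8: IS=25 RO=31 EX=33 WR=34  [struct: AddU busy until I6 writes@24; RAW R0: wait I7 write@30]

cycle = 19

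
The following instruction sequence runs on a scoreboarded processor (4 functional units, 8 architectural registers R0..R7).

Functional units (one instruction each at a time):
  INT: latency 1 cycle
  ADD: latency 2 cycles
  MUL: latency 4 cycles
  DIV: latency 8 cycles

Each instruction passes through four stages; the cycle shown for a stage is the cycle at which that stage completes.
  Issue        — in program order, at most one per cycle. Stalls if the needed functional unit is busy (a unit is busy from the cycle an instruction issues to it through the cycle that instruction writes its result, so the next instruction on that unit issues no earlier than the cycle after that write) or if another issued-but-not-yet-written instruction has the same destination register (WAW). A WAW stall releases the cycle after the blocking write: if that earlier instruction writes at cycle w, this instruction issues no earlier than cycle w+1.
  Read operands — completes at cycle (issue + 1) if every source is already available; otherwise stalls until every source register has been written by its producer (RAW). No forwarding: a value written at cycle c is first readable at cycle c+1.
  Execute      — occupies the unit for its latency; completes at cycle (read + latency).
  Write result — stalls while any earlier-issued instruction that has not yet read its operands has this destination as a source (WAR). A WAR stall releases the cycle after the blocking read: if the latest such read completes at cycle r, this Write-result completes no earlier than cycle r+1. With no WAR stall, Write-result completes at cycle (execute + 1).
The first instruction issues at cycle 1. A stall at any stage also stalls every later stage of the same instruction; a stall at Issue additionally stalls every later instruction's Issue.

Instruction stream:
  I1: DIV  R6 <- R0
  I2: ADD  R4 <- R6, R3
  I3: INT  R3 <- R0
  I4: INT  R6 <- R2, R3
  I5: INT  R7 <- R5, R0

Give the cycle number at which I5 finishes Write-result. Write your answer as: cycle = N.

cycle 1: I1→DIV
cycle 2: I1 RO, I2→ADD
cycle 3: I3→INT
cycle 4: I3 RO
cycle 5: I3 EX
cycle 10: I1 EX
cycle 11: I1 WR R6
cycle 12: I2 RO
cycle 13: I3 WR R3
cycle 14: I2 EX, I4→INT
cycle 15: I2 WR R4, I4 RO
cycle 16: I4 EX
cycle 17: I4 WR R6
cycle 18: I5→INT
cycle 19: I5 RO
cycle 20: I5 EX
cycle 21: I5 WR R7

cycle = 21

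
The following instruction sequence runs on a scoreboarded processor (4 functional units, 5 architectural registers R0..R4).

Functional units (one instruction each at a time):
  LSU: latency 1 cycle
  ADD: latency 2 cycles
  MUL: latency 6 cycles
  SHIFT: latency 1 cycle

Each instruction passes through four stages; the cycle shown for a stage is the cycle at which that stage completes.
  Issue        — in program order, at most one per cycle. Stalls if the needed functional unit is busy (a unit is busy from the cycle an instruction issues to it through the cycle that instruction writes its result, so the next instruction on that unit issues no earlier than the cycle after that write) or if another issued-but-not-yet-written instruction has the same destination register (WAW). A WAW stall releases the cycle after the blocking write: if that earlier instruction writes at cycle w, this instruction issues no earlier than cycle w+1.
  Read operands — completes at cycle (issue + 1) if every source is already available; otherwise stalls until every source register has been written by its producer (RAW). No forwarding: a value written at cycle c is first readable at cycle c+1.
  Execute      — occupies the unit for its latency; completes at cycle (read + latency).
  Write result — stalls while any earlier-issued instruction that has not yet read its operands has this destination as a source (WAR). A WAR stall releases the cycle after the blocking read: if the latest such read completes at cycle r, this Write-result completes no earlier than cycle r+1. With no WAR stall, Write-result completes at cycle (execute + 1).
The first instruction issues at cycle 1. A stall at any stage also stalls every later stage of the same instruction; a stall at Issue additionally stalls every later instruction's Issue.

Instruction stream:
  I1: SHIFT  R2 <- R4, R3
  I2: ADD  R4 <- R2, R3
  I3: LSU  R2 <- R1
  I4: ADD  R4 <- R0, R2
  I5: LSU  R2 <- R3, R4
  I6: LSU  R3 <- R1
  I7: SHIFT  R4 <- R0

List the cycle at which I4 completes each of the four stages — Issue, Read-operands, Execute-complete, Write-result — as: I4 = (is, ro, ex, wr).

I4 = (9, 10, 12, 13)

[1] I1 dispatched to SHIFT
[2] I1 operands ready · I2 dispatched to ADD
[3] I1 complete
[4] R2←I1
[5] I2 operands ready · I3 dispatched to LSU
[6] I3 operands ready
[7] I2 complete · I3 complete
[8] R4←I2 · R2←I3
[9] I4 dispatched to ADD
[10] I4 operands ready · I5 dispatched to LSU
[12] I4 complete
[13] R4←I4
[14] I5 operands ready
[15] I5 complete
[16] R2←I5
[17] I6 dispatched to LSU
[18] I6 operands ready · I7 dispatched to SHIFT
[19] I6 complete · I7 operands ready
[20] R3←I6 · I7 complete
[21] R4←I7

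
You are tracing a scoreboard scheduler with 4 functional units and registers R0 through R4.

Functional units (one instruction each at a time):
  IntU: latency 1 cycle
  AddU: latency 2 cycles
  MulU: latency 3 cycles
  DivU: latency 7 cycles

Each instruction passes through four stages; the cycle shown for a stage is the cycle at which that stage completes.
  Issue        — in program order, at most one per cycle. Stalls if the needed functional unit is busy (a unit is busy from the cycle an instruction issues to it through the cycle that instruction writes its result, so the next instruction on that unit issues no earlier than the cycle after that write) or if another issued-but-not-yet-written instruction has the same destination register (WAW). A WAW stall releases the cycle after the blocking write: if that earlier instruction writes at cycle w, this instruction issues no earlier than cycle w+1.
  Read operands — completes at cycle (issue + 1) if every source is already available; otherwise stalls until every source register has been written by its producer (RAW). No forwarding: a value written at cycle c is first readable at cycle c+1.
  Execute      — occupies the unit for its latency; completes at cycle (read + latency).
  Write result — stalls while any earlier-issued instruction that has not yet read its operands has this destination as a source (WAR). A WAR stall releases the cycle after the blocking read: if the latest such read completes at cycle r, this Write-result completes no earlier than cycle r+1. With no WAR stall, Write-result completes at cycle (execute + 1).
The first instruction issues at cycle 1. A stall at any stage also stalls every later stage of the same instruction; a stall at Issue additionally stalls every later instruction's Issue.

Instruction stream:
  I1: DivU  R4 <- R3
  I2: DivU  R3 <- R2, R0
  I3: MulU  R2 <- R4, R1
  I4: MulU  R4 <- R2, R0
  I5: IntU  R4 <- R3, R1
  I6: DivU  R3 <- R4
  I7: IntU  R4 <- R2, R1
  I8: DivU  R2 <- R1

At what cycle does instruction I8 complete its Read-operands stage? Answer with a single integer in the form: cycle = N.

c1: I1 dispatched to DivU
c2: I1 operands ready
c9: I1 complete
c10: R4←I1
c11: I2 dispatched to DivU
c12: I2 operands ready · I3 dispatched to MulU
c13: I3 operands ready
c16: I3 complete
c17: R2←I3
c18: I4 dispatched to MulU
c19: I2 complete · I4 operands ready
c20: R3←I2
c22: I4 complete
c23: R4←I4
c24: I5 dispatched to IntU
c25: I5 operands ready · I6 dispatched to DivU
c26: I5 complete
c27: R4←I5
c28: I6 operands ready · I7 dispatched to IntU
c29: I7 operands ready
c30: I7 complete
c31: R4←I7
c35: I6 complete
c36: R3←I6
c37: I8 dispatched to DivU
c38: I8 operands ready
c45: I8 complete
c46: R2←I8

cycle = 38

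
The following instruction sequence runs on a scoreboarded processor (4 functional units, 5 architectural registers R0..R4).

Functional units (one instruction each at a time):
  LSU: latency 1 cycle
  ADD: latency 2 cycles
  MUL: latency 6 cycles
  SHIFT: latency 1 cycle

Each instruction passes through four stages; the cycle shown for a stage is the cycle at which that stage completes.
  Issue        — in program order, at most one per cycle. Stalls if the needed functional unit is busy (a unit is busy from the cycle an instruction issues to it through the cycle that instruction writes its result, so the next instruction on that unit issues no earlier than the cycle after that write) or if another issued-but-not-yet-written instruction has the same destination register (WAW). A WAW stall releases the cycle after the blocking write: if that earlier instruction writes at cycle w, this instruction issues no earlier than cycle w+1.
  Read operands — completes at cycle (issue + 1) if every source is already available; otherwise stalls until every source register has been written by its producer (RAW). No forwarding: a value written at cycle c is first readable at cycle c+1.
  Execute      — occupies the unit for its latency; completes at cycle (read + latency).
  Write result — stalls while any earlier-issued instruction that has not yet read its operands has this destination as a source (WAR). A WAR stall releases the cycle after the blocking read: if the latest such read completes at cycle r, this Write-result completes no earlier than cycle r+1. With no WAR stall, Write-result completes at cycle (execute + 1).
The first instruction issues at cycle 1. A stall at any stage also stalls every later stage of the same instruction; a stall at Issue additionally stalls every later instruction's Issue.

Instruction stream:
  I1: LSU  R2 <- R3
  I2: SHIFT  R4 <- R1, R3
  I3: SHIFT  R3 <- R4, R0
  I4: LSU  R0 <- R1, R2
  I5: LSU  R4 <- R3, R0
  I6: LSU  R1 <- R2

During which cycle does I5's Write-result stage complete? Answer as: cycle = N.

cycle = 14

t=1  I1→LSU
t=2  I1 RO; I2→SHIFT
t=3  I1 EX; I2 RO
t=4  I1 WR R2; I2 EX
t=5  I2 WR R4
t=6  I3→SHIFT
t=7  I3 RO; I4→LSU
t=8  I3 EX; I4 RO
t=9  I3 WR R3; I4 EX
t=10  I4 WR R0
t=11  I5→LSU
t=12  I5 RO
t=13  I5 EX
t=14  I5 WR R4
t=15  I6→LSU
t=16  I6 RO
t=17  I6 EX
t=18  I6 WR R1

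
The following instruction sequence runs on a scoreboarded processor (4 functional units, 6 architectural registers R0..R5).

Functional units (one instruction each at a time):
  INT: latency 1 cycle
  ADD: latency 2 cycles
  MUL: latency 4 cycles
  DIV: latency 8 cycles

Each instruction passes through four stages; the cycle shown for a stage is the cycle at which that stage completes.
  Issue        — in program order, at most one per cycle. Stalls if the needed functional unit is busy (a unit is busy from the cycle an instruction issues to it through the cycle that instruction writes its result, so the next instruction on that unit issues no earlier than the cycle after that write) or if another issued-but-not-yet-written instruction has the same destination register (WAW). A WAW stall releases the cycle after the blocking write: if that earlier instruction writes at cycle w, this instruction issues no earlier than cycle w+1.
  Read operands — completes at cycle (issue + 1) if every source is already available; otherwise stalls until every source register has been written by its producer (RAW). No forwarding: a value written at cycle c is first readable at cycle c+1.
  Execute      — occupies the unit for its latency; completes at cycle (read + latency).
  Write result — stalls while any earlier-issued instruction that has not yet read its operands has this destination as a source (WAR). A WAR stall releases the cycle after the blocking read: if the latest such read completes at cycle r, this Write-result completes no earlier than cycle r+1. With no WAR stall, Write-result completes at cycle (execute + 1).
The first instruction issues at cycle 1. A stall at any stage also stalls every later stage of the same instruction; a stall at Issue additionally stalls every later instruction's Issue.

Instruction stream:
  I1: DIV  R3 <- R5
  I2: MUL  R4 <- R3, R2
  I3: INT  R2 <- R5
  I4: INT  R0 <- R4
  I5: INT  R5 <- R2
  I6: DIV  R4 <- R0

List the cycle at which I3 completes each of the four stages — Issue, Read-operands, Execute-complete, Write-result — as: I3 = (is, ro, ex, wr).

I3 = (3, 4, 5, 13)

[1] issue I1 (DIV)
[2] I1 read-ops; issue I2 (MUL)
[3] issue I3 (INT)
[4] I3 read-ops
[5] I3 finished on INT
[10] I1 finished on DIV
[11] I1→R3
[12] I2 read-ops
[13] I3→R2
[14] issue I4 (INT)
[16] I2 finished on MUL
[17] I2→R4
[18] I4 read-ops
[19] I4 finished on INT
[20] I4→R0
[21] issue I5 (INT)
[22] I5 read-ops; issue I6 (DIV)
[23] I5 finished on INT; I6 read-ops
[24] I5→R5
[31] I6 finished on DIV
[32] I6→R4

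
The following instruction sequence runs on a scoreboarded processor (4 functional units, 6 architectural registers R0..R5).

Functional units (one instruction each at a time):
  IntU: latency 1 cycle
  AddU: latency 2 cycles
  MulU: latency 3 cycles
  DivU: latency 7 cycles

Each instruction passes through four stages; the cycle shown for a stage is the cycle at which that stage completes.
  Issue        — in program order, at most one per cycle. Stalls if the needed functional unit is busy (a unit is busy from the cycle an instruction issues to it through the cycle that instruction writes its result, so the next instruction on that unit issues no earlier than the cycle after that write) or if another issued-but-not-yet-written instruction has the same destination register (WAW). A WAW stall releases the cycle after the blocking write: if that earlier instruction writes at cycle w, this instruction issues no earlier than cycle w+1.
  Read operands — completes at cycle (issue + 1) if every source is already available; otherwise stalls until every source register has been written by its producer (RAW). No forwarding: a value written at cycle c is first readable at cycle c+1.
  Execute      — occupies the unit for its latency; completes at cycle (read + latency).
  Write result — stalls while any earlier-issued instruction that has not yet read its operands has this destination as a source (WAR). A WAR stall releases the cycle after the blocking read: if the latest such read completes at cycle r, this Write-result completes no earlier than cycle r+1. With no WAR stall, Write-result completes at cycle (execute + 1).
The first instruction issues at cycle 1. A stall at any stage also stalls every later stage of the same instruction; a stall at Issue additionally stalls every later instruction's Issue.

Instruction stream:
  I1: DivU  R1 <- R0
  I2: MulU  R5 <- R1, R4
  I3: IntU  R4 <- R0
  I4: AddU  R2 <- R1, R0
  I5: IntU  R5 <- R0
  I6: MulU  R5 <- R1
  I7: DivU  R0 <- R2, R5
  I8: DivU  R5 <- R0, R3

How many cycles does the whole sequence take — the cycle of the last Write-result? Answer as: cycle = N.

cycle = 44

c1: I1→DivU
c2: I1 RO, I2→MulU
c3: I3→IntU
c4: I3 RO, I4→AddU
c5: I3 EX
c9: I1 EX
c10: I1 WR R1
c11: I2 RO, I4 RO
c12: I3 WR R4
c13: I4 EX
c14: I2 EX, I4 WR R2
c15: I2 WR R5
c16: I5→IntU
c17: I5 RO
c18: I5 EX
c19: I5 WR R5
c20: I6→MulU
c21: I6 RO, I7→DivU
c24: I6 EX
c25: I6 WR R5
c26: I7 RO
c33: I7 EX
c34: I7 WR R0
c35: I8→DivU
c36: I8 RO
c43: I8 EX
c44: I8 WR R5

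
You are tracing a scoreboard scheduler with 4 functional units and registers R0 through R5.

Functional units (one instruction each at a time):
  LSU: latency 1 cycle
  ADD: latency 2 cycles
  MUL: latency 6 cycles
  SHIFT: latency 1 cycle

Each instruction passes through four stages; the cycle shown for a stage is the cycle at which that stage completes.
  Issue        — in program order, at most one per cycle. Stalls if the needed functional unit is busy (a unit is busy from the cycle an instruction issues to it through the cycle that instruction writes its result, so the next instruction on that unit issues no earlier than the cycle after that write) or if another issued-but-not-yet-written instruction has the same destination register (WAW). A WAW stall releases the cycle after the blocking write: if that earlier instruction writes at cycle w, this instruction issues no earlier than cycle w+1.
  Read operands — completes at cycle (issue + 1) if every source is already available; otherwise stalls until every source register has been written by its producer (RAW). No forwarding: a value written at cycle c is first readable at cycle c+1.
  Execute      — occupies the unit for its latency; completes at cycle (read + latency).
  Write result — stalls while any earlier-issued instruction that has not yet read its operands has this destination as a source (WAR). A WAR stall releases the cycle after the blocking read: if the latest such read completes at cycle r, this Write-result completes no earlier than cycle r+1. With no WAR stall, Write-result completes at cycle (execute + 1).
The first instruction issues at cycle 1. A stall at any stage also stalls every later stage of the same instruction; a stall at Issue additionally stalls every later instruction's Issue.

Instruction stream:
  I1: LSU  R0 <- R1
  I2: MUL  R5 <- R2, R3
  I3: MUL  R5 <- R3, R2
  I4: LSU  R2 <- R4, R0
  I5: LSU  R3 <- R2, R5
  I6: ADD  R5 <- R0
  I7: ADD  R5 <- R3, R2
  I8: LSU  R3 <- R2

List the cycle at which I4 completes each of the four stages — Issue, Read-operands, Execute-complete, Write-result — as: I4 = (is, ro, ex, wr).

I4 = (12, 13, 14, 15)

1) issue 1, read 2, done 3, write 4
2) issue 2, read 3, done 9, write 10
3) issue 11, read 12, done 18, write 19  <struct: MUL busy until I2 writes@10>
4) issue 12, read 13, done 14, write 15
5) issue 16, read 20, done 21, write 22  <struct: LSU busy until I4 writes@15 / RAW R5: wait I3 write@19>
6) issue 20, read 21, done 23, write 24  <WAW R5: wait I3 write@19>
7) issue 25, read 26, done 28, write 29  <struct: ADD busy until I6 writes@24>
8) issue 26, read 27, done 28, write 29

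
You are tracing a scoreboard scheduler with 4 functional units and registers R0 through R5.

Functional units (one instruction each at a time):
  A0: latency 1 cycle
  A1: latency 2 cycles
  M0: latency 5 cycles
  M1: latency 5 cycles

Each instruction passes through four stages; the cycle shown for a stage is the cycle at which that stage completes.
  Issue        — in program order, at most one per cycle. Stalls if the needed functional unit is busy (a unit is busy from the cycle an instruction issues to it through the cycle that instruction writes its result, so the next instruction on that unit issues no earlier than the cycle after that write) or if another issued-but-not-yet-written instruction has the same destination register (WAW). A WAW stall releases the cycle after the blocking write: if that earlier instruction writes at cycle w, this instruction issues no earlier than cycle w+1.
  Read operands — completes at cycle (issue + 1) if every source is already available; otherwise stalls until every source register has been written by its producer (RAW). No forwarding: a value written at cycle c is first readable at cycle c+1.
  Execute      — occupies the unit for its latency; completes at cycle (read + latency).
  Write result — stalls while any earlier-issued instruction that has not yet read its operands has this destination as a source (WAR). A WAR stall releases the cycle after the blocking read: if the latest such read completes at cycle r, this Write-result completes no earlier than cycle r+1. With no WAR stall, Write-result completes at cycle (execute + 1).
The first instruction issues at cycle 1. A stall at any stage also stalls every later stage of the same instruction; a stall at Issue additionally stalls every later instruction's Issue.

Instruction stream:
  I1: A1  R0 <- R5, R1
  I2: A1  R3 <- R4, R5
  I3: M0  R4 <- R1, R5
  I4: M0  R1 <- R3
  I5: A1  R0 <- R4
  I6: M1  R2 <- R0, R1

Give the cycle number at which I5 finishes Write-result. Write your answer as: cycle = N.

cycle = 20

t=1  I1→A1
t=2  I1 RO
t=4  I1 EX
t=5  I1 WR R0
t=6  I2→A1
t=7  I2 RO; I3→M0
t=8  I3 RO
t=9  I2 EX
t=10  I2 WR R3
t=13  I3 EX
t=14  I3 WR R4
t=15  I4→M0
t=16  I4 RO; I5→A1
t=17  I5 RO; I6→M1
t=19  I5 EX
t=20  I5 WR R0
t=21  I4 EX
t=22  I4 WR R1
t=23  I6 RO
t=28  I6 EX
t=29  I6 WR R2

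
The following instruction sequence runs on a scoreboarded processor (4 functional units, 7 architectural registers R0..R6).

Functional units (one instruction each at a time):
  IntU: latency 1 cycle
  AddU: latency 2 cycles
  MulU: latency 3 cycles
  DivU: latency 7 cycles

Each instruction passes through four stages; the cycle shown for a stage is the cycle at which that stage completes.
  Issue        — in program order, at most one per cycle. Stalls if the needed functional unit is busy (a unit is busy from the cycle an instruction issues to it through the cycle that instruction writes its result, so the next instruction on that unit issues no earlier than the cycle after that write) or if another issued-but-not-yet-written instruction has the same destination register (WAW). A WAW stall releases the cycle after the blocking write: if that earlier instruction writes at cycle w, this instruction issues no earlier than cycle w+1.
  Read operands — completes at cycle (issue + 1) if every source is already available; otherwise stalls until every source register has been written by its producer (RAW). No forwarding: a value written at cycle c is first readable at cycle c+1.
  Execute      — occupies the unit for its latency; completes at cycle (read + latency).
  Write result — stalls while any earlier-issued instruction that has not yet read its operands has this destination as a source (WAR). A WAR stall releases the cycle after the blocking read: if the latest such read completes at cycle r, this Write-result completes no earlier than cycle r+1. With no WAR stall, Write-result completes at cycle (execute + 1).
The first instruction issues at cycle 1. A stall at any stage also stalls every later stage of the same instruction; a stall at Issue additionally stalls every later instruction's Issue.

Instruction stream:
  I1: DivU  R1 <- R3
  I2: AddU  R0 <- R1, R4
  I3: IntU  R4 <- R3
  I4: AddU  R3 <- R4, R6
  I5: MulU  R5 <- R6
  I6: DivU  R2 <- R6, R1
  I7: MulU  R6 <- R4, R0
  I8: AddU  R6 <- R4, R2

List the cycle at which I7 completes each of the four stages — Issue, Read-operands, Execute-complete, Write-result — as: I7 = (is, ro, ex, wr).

[I1] 1/2/9/10
[I2] 2/11/13/14  (RAW R1: wait I1 write@10)
[I3] 3/4/5/12  (WAR R4: wait I2 read@11)
[I4] 15/16/18/19  (struct: AddU busy until I2 writes@14)
[I5] 16/17/20/21
[I6] 17/18/25/26
[I7] 22/23/26/27  (struct: MulU busy until I5 writes@21)
[I8] 28/29/31/32  (WAW R6: wait I7 write@27)

I7 = (22, 23, 26, 27)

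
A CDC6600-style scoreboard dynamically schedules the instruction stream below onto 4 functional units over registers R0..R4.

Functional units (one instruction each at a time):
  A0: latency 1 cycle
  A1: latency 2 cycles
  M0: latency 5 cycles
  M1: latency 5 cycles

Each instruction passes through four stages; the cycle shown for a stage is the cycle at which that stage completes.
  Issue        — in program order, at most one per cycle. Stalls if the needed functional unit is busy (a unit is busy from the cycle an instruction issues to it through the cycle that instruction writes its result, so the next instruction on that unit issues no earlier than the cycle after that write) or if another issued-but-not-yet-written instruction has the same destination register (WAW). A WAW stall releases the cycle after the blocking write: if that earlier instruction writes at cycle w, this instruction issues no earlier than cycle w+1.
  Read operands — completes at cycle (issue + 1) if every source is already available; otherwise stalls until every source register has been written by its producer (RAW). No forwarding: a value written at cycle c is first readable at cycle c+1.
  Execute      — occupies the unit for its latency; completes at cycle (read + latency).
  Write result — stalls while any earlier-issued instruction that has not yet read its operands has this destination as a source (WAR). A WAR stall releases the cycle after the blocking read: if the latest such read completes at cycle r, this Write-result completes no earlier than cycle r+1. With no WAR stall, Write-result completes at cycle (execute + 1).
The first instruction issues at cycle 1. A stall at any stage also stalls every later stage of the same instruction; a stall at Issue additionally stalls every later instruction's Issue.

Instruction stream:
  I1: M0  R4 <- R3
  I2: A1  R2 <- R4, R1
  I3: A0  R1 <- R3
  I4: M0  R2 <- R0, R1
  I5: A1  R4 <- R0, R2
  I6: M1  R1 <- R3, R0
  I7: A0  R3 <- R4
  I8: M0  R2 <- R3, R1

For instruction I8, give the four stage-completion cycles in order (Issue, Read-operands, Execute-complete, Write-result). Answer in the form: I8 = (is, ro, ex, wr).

I1  is:1  ro:2  ex:7  wr:8
I2  is:2  ro:9  ex:11  wr:12  — RAW R4: wait I1 write@8
I3  is:3  ro:4  ex:5  wr:10  — WAR R1: wait I2 read@9
I4  is:13  ro:14  ex:19  wr:20  — WAW R2: wait I2 write@12
I5  is:14  ro:21  ex:23  wr:24  — RAW R2: wait I4 write@20
I6  is:15  ro:16  ex:21  wr:22
I7  is:16  ro:25  ex:26  wr:27  — RAW R4: wait I5 write@24
I8  is:21  ro:28  ex:33  wr:34  — struct: M0 busy until I4 writes@20, RAW R3: wait I7 write@27

I8 = (21, 28, 33, 34)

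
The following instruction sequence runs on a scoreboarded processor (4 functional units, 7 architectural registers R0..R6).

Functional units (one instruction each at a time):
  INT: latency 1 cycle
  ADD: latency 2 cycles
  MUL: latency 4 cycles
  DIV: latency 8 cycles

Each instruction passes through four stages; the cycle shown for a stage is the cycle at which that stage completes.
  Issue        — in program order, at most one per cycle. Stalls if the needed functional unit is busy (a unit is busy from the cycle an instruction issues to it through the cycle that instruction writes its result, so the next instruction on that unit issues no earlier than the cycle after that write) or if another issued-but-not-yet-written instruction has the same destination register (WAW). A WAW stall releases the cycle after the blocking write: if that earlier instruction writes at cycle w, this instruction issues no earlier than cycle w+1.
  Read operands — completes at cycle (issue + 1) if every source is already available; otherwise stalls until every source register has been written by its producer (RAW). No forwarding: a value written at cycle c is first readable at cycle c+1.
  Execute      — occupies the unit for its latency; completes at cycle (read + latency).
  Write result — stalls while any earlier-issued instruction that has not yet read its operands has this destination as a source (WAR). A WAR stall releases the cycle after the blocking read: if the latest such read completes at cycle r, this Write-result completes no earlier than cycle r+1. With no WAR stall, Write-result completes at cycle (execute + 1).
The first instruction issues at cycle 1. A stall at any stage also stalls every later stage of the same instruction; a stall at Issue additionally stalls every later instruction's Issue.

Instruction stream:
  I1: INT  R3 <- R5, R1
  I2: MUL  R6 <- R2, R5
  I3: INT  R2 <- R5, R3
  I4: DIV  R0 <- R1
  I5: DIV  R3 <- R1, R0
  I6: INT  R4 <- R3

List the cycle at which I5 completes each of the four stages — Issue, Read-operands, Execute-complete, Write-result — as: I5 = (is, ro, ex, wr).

I5 = (17, 18, 26, 27)

I1: IS=1 RO=2 EX=3 WR=4
I2: IS=2 RO=3 EX=7 WR=8
I3: IS=5 RO=6 EX=7 WR=8  [struct: INT busy until I1 writes@4]
I4: IS=6 RO=7 EX=15 WR=16
I5: IS=17 RO=18 EX=26 WR=27  [struct: DIV busy until I4 writes@16]
I6: IS=18 RO=28 EX=29 WR=30  [RAW R3: wait I5 write@27]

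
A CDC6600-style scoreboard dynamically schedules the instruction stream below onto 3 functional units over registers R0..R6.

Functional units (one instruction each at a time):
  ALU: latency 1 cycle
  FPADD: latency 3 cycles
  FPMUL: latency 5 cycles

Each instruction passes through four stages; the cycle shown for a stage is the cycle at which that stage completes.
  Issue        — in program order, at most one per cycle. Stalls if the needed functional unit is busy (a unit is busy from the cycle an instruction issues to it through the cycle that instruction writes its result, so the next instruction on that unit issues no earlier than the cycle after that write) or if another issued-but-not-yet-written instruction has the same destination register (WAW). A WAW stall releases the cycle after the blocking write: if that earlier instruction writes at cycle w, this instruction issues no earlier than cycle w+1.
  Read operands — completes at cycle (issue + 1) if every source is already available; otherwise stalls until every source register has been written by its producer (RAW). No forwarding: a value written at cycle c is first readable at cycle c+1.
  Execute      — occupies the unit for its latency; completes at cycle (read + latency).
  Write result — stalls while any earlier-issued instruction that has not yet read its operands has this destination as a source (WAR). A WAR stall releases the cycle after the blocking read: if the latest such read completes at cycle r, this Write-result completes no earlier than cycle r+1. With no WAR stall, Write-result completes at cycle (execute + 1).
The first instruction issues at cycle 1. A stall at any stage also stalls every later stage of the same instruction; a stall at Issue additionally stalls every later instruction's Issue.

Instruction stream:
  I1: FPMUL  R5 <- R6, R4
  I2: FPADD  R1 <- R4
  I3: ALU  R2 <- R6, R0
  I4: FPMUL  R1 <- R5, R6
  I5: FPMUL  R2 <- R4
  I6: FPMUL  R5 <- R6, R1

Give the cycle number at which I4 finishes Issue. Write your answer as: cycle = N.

I1: IS=1 RO=2 EX=7 WR=8
I2: IS=2 RO=3 EX=6 WR=7
I3: IS=3 RO=4 EX=5 WR=6
I4: IS=9 RO=10 EX=15 WR=16  [struct: FPMUL busy until I1 writes@8]
I5: IS=17 RO=18 EX=23 WR=24  [struct: FPMUL busy until I4 writes@16]
I6: IS=25 RO=26 EX=31 WR=32  [struct: FPMUL busy until I5 writes@24]

cycle = 9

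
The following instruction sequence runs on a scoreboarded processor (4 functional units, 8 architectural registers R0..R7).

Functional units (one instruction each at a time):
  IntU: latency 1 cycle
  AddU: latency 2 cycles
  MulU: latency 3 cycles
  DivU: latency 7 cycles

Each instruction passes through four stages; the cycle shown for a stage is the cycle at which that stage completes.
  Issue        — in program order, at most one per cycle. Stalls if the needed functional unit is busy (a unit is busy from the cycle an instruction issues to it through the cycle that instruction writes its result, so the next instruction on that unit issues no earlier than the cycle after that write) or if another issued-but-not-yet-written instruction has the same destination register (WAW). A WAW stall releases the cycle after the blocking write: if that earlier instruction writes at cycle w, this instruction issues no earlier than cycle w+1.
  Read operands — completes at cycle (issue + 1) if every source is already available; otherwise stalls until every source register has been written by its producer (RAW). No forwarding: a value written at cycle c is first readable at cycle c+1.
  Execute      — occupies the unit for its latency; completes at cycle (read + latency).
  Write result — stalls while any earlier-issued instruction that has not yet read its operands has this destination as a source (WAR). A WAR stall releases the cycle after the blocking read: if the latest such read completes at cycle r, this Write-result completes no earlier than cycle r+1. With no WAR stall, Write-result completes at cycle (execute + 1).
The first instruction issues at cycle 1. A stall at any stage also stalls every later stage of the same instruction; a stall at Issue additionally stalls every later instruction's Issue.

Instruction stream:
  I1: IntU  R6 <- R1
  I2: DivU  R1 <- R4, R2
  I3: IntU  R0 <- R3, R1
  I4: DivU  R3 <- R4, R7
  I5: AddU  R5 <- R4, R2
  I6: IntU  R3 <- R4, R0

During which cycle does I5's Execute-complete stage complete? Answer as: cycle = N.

1) issue 1, read 2, done 3, write 4
2) issue 2, read 3, done 10, write 11
3) issue 5, read 12, done 13, write 14  <struct: IntU busy until I1 writes@4 / RAW R1: wait I2 write@11>
4) issue 12, read 13, done 20, write 21  <struct: DivU busy until I2 writes@11>
5) issue 13, read 14, done 16, write 17
6) issue 22, read 23, done 24, write 25  <WAW R3: wait I4 write@21>

cycle = 16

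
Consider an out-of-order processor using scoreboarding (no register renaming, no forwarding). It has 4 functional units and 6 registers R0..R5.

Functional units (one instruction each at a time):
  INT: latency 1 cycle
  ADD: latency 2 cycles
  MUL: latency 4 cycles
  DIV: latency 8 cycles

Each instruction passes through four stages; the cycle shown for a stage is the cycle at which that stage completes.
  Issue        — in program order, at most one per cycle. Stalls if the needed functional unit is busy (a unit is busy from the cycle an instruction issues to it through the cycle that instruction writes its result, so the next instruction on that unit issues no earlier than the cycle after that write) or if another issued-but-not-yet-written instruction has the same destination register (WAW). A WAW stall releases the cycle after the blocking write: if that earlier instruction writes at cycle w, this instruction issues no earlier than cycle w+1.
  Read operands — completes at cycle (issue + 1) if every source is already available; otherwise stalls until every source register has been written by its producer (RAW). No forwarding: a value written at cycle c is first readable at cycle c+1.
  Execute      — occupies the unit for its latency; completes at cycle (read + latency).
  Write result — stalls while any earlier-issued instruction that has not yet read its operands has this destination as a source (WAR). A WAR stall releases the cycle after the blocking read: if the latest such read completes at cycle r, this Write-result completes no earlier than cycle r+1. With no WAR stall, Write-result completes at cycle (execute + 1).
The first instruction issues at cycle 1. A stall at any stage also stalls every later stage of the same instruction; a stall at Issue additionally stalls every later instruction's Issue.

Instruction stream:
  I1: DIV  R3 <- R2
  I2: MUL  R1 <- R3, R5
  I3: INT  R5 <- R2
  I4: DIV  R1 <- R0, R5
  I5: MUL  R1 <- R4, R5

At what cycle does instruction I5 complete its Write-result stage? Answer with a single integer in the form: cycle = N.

[1] I1 dispatched to DIV
[2] I1 operands ready | I2 dispatched to MUL
[3] I3 dispatched to INT
[4] I3 operands ready
[5] I3 complete
[10] I1 complete
[11] R3←I1
[12] I2 operands ready
[13] R5←I3
[16] I2 complete
[17] R1←I2
[18] I4 dispatched to DIV
[19] I4 operands ready
[27] I4 complete
[28] R1←I4
[29] I5 dispatched to MUL
[30] I5 operands ready
[34] I5 complete
[35] R1←I5

cycle = 35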